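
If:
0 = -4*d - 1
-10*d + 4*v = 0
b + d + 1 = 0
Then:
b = -3/4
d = -1/4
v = -5/8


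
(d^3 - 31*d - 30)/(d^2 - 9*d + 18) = (d^2 + 6*d + 5)/(d - 3)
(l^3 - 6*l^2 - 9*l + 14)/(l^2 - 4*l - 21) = (l^2 + l - 2)/(l + 3)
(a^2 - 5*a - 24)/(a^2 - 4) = (a^2 - 5*a - 24)/(a^2 - 4)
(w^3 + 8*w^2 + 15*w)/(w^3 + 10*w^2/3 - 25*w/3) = 3*(w + 3)/(3*w - 5)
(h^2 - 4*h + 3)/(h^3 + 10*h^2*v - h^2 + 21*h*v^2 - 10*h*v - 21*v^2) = (h - 3)/(h^2 + 10*h*v + 21*v^2)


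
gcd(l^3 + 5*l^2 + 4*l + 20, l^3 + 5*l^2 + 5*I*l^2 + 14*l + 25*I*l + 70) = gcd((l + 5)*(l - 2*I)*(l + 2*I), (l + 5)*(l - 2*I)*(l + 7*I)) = l^2 + l*(5 - 2*I) - 10*I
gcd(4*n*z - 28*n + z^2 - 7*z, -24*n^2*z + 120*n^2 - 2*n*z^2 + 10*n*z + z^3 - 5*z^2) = 4*n + z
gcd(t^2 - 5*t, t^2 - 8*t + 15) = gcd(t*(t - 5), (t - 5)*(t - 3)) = t - 5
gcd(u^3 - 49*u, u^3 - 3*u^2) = u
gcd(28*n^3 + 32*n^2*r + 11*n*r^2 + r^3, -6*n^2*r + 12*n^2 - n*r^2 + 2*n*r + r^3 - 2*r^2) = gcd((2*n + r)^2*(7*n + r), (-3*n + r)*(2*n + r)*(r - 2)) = 2*n + r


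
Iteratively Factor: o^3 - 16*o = (o + 4)*(o^2 - 4*o) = o*(o + 4)*(o - 4)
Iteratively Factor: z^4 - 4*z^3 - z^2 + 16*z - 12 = (z - 1)*(z^3 - 3*z^2 - 4*z + 12) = (z - 2)*(z - 1)*(z^2 - z - 6) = (z - 3)*(z - 2)*(z - 1)*(z + 2)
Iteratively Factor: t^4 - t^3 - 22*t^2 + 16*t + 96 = (t - 3)*(t^3 + 2*t^2 - 16*t - 32) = (t - 4)*(t - 3)*(t^2 + 6*t + 8) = (t - 4)*(t - 3)*(t + 2)*(t + 4)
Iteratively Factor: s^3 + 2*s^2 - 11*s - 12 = (s + 1)*(s^2 + s - 12) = (s + 1)*(s + 4)*(s - 3)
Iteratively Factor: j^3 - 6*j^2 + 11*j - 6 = (j - 2)*(j^2 - 4*j + 3) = (j - 2)*(j - 1)*(j - 3)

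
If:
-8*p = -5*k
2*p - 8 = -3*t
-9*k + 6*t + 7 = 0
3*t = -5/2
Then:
No Solution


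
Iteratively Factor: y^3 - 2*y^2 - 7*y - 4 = (y + 1)*(y^2 - 3*y - 4) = (y - 4)*(y + 1)*(y + 1)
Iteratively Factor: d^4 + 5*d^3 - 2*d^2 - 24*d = (d + 4)*(d^3 + d^2 - 6*d) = (d + 3)*(d + 4)*(d^2 - 2*d) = d*(d + 3)*(d + 4)*(d - 2)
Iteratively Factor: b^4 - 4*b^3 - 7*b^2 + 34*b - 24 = (b - 4)*(b^3 - 7*b + 6) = (b - 4)*(b - 1)*(b^2 + b - 6) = (b - 4)*(b - 2)*(b - 1)*(b + 3)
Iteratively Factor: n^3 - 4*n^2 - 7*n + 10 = (n + 2)*(n^2 - 6*n + 5) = (n - 1)*(n + 2)*(n - 5)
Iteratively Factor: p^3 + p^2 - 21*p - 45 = (p - 5)*(p^2 + 6*p + 9) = (p - 5)*(p + 3)*(p + 3)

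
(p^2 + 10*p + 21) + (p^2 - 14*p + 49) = 2*p^2 - 4*p + 70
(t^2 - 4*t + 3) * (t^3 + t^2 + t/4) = t^5 - 3*t^4 - 3*t^3/4 + 2*t^2 + 3*t/4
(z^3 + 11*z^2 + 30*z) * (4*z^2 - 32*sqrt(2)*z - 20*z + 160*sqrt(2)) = 4*z^5 - 32*sqrt(2)*z^4 + 24*z^4 - 192*sqrt(2)*z^3 - 100*z^3 - 600*z^2 + 800*sqrt(2)*z^2 + 4800*sqrt(2)*z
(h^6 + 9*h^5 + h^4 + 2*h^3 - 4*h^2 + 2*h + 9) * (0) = 0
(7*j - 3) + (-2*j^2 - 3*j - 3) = -2*j^2 + 4*j - 6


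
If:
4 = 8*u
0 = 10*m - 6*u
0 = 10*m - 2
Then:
No Solution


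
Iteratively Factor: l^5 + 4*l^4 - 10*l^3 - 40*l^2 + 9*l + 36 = (l + 4)*(l^4 - 10*l^2 + 9) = (l - 1)*(l + 4)*(l^3 + l^2 - 9*l - 9) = (l - 3)*(l - 1)*(l + 4)*(l^2 + 4*l + 3) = (l - 3)*(l - 1)*(l + 3)*(l + 4)*(l + 1)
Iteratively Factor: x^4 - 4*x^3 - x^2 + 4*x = (x - 4)*(x^3 - x) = (x - 4)*(x + 1)*(x^2 - x) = x*(x - 4)*(x + 1)*(x - 1)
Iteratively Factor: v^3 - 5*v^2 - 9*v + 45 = (v - 5)*(v^2 - 9) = (v - 5)*(v + 3)*(v - 3)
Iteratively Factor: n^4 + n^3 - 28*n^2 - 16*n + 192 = (n + 4)*(n^3 - 3*n^2 - 16*n + 48) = (n - 4)*(n + 4)*(n^2 + n - 12) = (n - 4)*(n - 3)*(n + 4)*(n + 4)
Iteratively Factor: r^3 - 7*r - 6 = (r + 2)*(r^2 - 2*r - 3) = (r + 1)*(r + 2)*(r - 3)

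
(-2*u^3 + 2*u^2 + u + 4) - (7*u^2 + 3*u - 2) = -2*u^3 - 5*u^2 - 2*u + 6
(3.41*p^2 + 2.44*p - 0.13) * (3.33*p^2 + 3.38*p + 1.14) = 11.3553*p^4 + 19.651*p^3 + 11.7017*p^2 + 2.3422*p - 0.1482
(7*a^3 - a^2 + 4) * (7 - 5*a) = -35*a^4 + 54*a^3 - 7*a^2 - 20*a + 28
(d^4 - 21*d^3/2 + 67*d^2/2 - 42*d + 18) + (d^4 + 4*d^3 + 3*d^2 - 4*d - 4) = 2*d^4 - 13*d^3/2 + 73*d^2/2 - 46*d + 14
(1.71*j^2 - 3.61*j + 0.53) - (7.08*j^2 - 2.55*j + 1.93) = -5.37*j^2 - 1.06*j - 1.4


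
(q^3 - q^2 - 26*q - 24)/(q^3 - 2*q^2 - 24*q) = (q + 1)/q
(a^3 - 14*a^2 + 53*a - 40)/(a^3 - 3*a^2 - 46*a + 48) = (a - 5)/(a + 6)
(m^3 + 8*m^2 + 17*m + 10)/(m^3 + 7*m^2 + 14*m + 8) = (m + 5)/(m + 4)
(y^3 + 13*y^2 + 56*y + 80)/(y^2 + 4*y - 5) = (y^2 + 8*y + 16)/(y - 1)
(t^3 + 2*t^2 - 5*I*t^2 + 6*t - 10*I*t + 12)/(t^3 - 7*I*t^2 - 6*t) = (t^2 + t*(2 + I) + 2*I)/(t*(t - I))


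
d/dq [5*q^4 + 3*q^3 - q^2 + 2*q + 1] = 20*q^3 + 9*q^2 - 2*q + 2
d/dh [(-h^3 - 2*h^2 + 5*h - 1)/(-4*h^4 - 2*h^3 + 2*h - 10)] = (-h^6 - 4*h^5 + 14*h^4 + 5*h^2 + 10*h - 12)/(4*h^8 + 4*h^7 + h^6 - 4*h^5 + 18*h^4 + 10*h^3 + h^2 - 10*h + 25)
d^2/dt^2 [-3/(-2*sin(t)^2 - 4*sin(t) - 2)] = 3*(3 - 2*sin(t))/(sin(t) + 1)^3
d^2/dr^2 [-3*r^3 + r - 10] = -18*r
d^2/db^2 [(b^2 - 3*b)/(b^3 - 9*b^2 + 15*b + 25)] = 2*(b^4 + b^3 + 21*b^2 - 53*b + 70)/(b^7 - 17*b^6 + 93*b^5 - 109*b^4 - 445*b^3 + 525*b^2 + 1375*b + 625)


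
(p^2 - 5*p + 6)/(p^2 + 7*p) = (p^2 - 5*p + 6)/(p*(p + 7))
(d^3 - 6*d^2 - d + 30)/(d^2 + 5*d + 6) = (d^2 - 8*d + 15)/(d + 3)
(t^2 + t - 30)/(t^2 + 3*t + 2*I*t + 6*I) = (t^2 + t - 30)/(t^2 + t*(3 + 2*I) + 6*I)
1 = 1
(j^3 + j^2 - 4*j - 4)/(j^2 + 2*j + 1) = (j^2 - 4)/(j + 1)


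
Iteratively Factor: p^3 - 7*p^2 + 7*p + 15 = (p + 1)*(p^2 - 8*p + 15) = (p - 3)*(p + 1)*(p - 5)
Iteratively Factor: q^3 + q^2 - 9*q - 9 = (q + 3)*(q^2 - 2*q - 3) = (q - 3)*(q + 3)*(q + 1)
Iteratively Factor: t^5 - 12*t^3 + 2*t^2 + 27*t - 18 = (t - 3)*(t^4 + 3*t^3 - 3*t^2 - 7*t + 6) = (t - 3)*(t - 1)*(t^3 + 4*t^2 + t - 6) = (t - 3)*(t - 1)*(t + 3)*(t^2 + t - 2) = (t - 3)*(t - 1)*(t + 2)*(t + 3)*(t - 1)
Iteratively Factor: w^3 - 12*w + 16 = (w + 4)*(w^2 - 4*w + 4) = (w - 2)*(w + 4)*(w - 2)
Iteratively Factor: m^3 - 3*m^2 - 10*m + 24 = (m - 4)*(m^2 + m - 6) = (m - 4)*(m - 2)*(m + 3)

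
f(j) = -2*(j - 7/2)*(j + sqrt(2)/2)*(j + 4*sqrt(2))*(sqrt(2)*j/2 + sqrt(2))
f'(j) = -sqrt(2)*(j - 7/2)*(j + sqrt(2)/2)*(j + 4*sqrt(2)) - 2*(j - 7/2)*(j + sqrt(2)/2)*(sqrt(2)*j/2 + sqrt(2)) - 2*(j - 7/2)*(j + 4*sqrt(2))*(sqrt(2)*j/2 + sqrt(2)) - 2*(j + sqrt(2)/2)*(j + 4*sqrt(2))*(sqrt(2)*j/2 + sqrt(2)) = -4*sqrt(2)*j^3 - 27*j^2 + 9*sqrt(2)*j^2/2 + 6*sqrt(2)*j + 27*j + 6*sqrt(2) + 63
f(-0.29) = 20.52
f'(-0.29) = 59.60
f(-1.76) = -7.33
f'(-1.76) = -24.05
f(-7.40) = -971.14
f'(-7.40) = 971.16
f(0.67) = 93.10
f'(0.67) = 84.30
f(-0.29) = 20.52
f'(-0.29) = 59.60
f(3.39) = 31.08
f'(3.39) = -265.75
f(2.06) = 176.55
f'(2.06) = 7.56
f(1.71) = 167.23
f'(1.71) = 43.54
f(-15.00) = -45419.60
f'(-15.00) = 13987.98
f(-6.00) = -97.60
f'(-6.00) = 337.56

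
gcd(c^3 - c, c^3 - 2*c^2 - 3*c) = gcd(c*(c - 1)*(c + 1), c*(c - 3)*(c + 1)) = c^2 + c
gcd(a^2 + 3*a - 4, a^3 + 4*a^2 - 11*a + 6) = a - 1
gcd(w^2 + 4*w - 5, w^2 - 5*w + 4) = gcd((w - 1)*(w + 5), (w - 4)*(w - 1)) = w - 1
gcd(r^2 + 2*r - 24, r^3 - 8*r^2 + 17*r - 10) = 1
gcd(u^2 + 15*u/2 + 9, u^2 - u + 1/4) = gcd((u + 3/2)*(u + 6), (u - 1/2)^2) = 1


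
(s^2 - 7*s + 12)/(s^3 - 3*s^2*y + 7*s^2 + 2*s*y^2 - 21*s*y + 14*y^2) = (s^2 - 7*s + 12)/(s^3 - 3*s^2*y + 7*s^2 + 2*s*y^2 - 21*s*y + 14*y^2)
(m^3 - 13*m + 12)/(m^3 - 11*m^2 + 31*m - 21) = (m + 4)/(m - 7)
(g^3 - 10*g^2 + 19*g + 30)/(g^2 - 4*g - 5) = g - 6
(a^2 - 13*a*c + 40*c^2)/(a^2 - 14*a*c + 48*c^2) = (a - 5*c)/(a - 6*c)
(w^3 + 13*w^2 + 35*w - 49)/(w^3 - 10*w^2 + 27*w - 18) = (w^2 + 14*w + 49)/(w^2 - 9*w + 18)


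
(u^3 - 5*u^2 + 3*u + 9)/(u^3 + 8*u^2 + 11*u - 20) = (u^3 - 5*u^2 + 3*u + 9)/(u^3 + 8*u^2 + 11*u - 20)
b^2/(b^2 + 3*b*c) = b/(b + 3*c)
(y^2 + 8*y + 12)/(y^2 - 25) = (y^2 + 8*y + 12)/(y^2 - 25)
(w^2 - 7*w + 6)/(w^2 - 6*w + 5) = (w - 6)/(w - 5)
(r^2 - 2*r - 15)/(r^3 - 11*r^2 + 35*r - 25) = (r + 3)/(r^2 - 6*r + 5)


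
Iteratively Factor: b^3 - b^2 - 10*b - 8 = (b + 2)*(b^2 - 3*b - 4) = (b + 1)*(b + 2)*(b - 4)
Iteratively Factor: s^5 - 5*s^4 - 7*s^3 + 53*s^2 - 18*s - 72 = (s + 1)*(s^4 - 6*s^3 - s^2 + 54*s - 72) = (s - 3)*(s + 1)*(s^3 - 3*s^2 - 10*s + 24) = (s - 3)*(s + 1)*(s + 3)*(s^2 - 6*s + 8) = (s - 3)*(s - 2)*(s + 1)*(s + 3)*(s - 4)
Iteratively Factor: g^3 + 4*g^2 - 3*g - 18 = (g - 2)*(g^2 + 6*g + 9) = (g - 2)*(g + 3)*(g + 3)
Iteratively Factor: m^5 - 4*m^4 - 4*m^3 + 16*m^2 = (m - 2)*(m^4 - 2*m^3 - 8*m^2) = (m - 4)*(m - 2)*(m^3 + 2*m^2) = (m - 4)*(m - 2)*(m + 2)*(m^2) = m*(m - 4)*(m - 2)*(m + 2)*(m)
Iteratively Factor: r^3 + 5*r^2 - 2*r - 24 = (r + 4)*(r^2 + r - 6) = (r - 2)*(r + 4)*(r + 3)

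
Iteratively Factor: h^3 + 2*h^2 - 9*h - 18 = (h + 3)*(h^2 - h - 6) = (h - 3)*(h + 3)*(h + 2)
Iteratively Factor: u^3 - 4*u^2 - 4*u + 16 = (u - 2)*(u^2 - 2*u - 8) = (u - 2)*(u + 2)*(u - 4)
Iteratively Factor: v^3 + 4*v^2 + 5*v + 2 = (v + 1)*(v^2 + 3*v + 2) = (v + 1)*(v + 2)*(v + 1)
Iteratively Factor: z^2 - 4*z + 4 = (z - 2)*(z - 2)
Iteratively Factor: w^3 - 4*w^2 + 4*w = (w)*(w^2 - 4*w + 4) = w*(w - 2)*(w - 2)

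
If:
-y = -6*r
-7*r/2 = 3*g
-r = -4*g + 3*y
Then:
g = 0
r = 0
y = 0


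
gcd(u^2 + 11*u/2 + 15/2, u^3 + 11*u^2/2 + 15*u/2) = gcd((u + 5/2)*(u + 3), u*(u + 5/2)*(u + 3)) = u^2 + 11*u/2 + 15/2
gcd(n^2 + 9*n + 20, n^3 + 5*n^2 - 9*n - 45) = n + 5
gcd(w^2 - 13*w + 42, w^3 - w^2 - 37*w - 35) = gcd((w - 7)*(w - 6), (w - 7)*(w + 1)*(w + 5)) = w - 7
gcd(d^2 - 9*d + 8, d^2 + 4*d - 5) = d - 1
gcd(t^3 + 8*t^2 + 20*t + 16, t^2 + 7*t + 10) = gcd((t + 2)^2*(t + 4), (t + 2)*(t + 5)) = t + 2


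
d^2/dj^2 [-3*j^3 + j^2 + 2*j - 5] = 2 - 18*j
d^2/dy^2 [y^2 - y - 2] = 2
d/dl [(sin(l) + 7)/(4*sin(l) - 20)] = -3*cos(l)/(sin(l) - 5)^2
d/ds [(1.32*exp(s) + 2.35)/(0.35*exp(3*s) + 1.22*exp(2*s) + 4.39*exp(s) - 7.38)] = (-(1.32*exp(s) + 2.35)*(1.05*exp(2*s) + 2.44*exp(s) + 4.39) + 0.462*exp(3*s) + 1.6104*exp(2*s) + 5.7948*exp(s) - 9.7416)*exp(s)/(0.35*exp(3*s) + 1.22*exp(2*s) + 4.39*exp(s) - 7.38)^2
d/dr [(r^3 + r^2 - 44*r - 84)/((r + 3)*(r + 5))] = (r^4 + 16*r^3 + 97*r^2 + 198*r + 12)/(r^4 + 16*r^3 + 94*r^2 + 240*r + 225)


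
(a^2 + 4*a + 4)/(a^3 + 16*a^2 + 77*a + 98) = (a + 2)/(a^2 + 14*a + 49)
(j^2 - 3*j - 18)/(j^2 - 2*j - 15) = (j - 6)/(j - 5)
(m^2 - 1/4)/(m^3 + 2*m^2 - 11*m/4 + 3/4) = (2*m + 1)/(2*m^2 + 5*m - 3)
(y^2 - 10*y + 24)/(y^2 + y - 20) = (y - 6)/(y + 5)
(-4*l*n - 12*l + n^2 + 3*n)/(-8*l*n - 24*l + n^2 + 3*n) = (4*l - n)/(8*l - n)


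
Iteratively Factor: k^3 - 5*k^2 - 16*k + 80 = (k - 5)*(k^2 - 16) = (k - 5)*(k - 4)*(k + 4)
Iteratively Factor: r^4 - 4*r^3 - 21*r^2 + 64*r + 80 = (r - 4)*(r^3 - 21*r - 20) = (r - 5)*(r - 4)*(r^2 + 5*r + 4) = (r - 5)*(r - 4)*(r + 4)*(r + 1)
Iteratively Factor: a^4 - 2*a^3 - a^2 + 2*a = (a + 1)*(a^3 - 3*a^2 + 2*a) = a*(a + 1)*(a^2 - 3*a + 2) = a*(a - 1)*(a + 1)*(a - 2)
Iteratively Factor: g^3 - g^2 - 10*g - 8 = (g - 4)*(g^2 + 3*g + 2) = (g - 4)*(g + 1)*(g + 2)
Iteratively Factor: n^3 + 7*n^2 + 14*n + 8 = (n + 4)*(n^2 + 3*n + 2) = (n + 2)*(n + 4)*(n + 1)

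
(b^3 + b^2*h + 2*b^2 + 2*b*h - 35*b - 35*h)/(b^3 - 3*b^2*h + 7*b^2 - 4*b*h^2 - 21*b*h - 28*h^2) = (b - 5)/(b - 4*h)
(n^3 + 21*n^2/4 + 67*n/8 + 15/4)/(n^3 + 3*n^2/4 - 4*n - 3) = (n + 5/2)/(n - 2)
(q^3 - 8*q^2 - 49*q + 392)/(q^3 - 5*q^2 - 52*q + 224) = (q - 7)/(q - 4)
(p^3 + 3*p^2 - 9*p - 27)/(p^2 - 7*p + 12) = (p^2 + 6*p + 9)/(p - 4)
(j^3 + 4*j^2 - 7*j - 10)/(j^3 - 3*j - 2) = (j + 5)/(j + 1)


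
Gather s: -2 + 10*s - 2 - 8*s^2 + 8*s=-8*s^2 + 18*s - 4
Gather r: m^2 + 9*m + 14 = m^2 + 9*m + 14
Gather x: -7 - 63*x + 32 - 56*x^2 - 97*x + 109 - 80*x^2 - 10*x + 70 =-136*x^2 - 170*x + 204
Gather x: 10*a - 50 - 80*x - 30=10*a - 80*x - 80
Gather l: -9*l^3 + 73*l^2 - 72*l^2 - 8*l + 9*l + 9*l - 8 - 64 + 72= -9*l^3 + l^2 + 10*l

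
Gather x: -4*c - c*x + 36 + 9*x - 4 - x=-4*c + x*(8 - c) + 32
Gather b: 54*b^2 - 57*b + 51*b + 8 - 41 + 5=54*b^2 - 6*b - 28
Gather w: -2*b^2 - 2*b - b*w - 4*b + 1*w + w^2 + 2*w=-2*b^2 - 6*b + w^2 + w*(3 - b)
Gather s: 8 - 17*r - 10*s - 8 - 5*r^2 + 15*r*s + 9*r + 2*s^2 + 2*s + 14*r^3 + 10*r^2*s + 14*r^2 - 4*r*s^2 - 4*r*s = 14*r^3 + 9*r^2 - 8*r + s^2*(2 - 4*r) + s*(10*r^2 + 11*r - 8)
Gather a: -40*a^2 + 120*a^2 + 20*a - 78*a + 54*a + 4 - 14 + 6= 80*a^2 - 4*a - 4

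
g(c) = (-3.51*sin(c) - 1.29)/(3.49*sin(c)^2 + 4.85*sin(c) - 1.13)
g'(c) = (-6.98*sin(c)*cos(c) - 4.85*cos(c))*(-3.51*sin(c) - 1.29)/(3.49*sin(c)^2 + 4.85*sin(c) - 1.13)^2 - 3.51*cos(c)/(3.49*sin(c)^2 + 4.85*sin(c) - 1.13) = (12.2499*sin(c)^2 + 9.0042*sin(c) + 10.2228)*cos(c)/(12.1801*sin(c)^4 + 33.853*sin(c)^3 + 15.6351*sin(c)^2 - 10.961*sin(c) + 1.2769)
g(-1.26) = -0.79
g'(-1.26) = 0.58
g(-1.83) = -0.82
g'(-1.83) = -0.51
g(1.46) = -0.67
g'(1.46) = 0.07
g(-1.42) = -0.87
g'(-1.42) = 0.32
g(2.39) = -0.97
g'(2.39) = -1.11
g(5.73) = -0.20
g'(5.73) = 1.02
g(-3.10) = 0.86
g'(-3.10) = -5.61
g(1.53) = -0.67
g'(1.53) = 0.02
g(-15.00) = -0.35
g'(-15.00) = -0.92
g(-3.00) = 0.46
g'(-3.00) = -2.99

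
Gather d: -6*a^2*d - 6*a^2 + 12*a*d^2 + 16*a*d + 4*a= -6*a^2 + 12*a*d^2 + 4*a + d*(-6*a^2 + 16*a)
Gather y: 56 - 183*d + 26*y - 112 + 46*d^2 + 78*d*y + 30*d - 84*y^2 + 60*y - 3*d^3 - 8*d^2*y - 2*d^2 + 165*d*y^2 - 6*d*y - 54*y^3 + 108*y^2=-3*d^3 + 44*d^2 - 153*d - 54*y^3 + y^2*(165*d + 24) + y*(-8*d^2 + 72*d + 86) - 56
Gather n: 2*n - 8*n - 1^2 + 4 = 3 - 6*n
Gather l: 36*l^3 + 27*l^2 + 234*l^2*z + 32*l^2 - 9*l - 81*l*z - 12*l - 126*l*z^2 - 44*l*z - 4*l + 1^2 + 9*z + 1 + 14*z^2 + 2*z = 36*l^3 + l^2*(234*z + 59) + l*(-126*z^2 - 125*z - 25) + 14*z^2 + 11*z + 2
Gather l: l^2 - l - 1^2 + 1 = l^2 - l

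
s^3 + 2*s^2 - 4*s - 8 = (s - 2)*(s + 2)^2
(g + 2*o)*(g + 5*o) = g^2 + 7*g*o + 10*o^2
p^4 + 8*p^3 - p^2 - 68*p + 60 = (p - 2)*(p - 1)*(p + 5)*(p + 6)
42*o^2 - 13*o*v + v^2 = (-7*o + v)*(-6*o + v)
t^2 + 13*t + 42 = (t + 6)*(t + 7)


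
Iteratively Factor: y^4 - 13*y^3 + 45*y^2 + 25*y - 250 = (y - 5)*(y^3 - 8*y^2 + 5*y + 50) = (y - 5)^2*(y^2 - 3*y - 10) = (y - 5)^3*(y + 2)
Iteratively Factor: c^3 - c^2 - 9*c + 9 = (c + 3)*(c^2 - 4*c + 3) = (c - 1)*(c + 3)*(c - 3)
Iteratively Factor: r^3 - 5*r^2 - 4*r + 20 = (r + 2)*(r^2 - 7*r + 10) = (r - 5)*(r + 2)*(r - 2)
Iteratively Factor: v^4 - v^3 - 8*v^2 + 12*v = (v + 3)*(v^3 - 4*v^2 + 4*v) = (v - 2)*(v + 3)*(v^2 - 2*v) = v*(v - 2)*(v + 3)*(v - 2)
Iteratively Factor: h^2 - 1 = (h + 1)*(h - 1)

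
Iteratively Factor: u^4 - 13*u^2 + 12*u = (u - 1)*(u^3 + u^2 - 12*u) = (u - 1)*(u + 4)*(u^2 - 3*u) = (u - 3)*(u - 1)*(u + 4)*(u)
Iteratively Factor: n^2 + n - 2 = (n + 2)*(n - 1)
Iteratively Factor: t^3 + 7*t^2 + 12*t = (t + 3)*(t^2 + 4*t) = (t + 3)*(t + 4)*(t)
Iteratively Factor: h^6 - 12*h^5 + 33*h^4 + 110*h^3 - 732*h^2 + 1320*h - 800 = (h - 2)*(h^5 - 10*h^4 + 13*h^3 + 136*h^2 - 460*h + 400) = (h - 2)^2*(h^4 - 8*h^3 - 3*h^2 + 130*h - 200) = (h - 2)^3*(h^3 - 6*h^2 - 15*h + 100) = (h - 5)*(h - 2)^3*(h^2 - h - 20) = (h - 5)^2*(h - 2)^3*(h + 4)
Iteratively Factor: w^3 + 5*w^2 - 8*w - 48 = (w - 3)*(w^2 + 8*w + 16) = (w - 3)*(w + 4)*(w + 4)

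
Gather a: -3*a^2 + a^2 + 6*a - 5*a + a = -2*a^2 + 2*a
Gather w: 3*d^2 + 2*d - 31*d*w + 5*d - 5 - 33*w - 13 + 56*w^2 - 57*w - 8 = 3*d^2 + 7*d + 56*w^2 + w*(-31*d - 90) - 26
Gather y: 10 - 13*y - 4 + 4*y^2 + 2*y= 4*y^2 - 11*y + 6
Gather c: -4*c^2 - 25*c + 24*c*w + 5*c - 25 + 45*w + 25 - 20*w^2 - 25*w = -4*c^2 + c*(24*w - 20) - 20*w^2 + 20*w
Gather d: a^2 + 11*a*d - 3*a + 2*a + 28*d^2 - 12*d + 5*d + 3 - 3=a^2 - a + 28*d^2 + d*(11*a - 7)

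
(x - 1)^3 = x^3 - 3*x^2 + 3*x - 1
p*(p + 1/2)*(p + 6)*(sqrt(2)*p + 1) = sqrt(2)*p^4 + p^3 + 13*sqrt(2)*p^3/2 + 3*sqrt(2)*p^2 + 13*p^2/2 + 3*p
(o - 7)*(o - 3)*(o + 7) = o^3 - 3*o^2 - 49*o + 147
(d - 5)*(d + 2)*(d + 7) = d^3 + 4*d^2 - 31*d - 70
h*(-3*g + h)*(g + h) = -3*g^2*h - 2*g*h^2 + h^3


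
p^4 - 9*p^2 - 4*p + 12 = (p - 3)*(p - 1)*(p + 2)^2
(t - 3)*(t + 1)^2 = t^3 - t^2 - 5*t - 3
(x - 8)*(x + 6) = x^2 - 2*x - 48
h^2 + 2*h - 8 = (h - 2)*(h + 4)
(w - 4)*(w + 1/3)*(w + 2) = w^3 - 5*w^2/3 - 26*w/3 - 8/3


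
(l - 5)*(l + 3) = l^2 - 2*l - 15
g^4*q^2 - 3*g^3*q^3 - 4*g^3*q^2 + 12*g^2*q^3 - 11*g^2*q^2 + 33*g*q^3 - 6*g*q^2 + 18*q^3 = (g - 6)*(g - 3*q)*(g*q + q)^2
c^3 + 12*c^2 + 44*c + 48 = (c + 2)*(c + 4)*(c + 6)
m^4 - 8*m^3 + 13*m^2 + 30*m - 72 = (m - 4)*(m - 3)^2*(m + 2)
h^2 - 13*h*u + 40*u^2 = (h - 8*u)*(h - 5*u)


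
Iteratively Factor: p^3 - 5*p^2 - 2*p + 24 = (p - 4)*(p^2 - p - 6) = (p - 4)*(p + 2)*(p - 3)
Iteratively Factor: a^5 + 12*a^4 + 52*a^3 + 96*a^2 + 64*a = (a + 4)*(a^4 + 8*a^3 + 20*a^2 + 16*a) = (a + 4)^2*(a^3 + 4*a^2 + 4*a) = (a + 2)*(a + 4)^2*(a^2 + 2*a) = (a + 2)^2*(a + 4)^2*(a)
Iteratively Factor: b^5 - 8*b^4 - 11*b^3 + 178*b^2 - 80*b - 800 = (b + 4)*(b^4 - 12*b^3 + 37*b^2 + 30*b - 200) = (b - 5)*(b + 4)*(b^3 - 7*b^2 + 2*b + 40) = (b - 5)*(b + 2)*(b + 4)*(b^2 - 9*b + 20) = (b - 5)*(b - 4)*(b + 2)*(b + 4)*(b - 5)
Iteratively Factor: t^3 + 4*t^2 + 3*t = (t + 3)*(t^2 + t) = (t + 1)*(t + 3)*(t)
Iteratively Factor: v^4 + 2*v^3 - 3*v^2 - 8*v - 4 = (v - 2)*(v^3 + 4*v^2 + 5*v + 2) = (v - 2)*(v + 2)*(v^2 + 2*v + 1) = (v - 2)*(v + 1)*(v + 2)*(v + 1)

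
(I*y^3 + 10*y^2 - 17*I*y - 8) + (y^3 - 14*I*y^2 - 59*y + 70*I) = y^3 + I*y^3 + 10*y^2 - 14*I*y^2 - 59*y - 17*I*y - 8 + 70*I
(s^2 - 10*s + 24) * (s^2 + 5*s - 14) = s^4 - 5*s^3 - 40*s^2 + 260*s - 336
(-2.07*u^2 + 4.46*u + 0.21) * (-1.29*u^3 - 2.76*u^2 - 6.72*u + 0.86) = 2.6703*u^5 - 0.0402000000000013*u^4 + 1.3299*u^3 - 32.331*u^2 + 2.4244*u + 0.1806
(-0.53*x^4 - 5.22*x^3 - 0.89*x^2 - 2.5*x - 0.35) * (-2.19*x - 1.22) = 1.1607*x^5 + 12.0784*x^4 + 8.3175*x^3 + 6.5608*x^2 + 3.8165*x + 0.427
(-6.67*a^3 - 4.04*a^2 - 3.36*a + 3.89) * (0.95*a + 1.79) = -6.3365*a^4 - 15.7773*a^3 - 10.4236*a^2 - 2.3189*a + 6.9631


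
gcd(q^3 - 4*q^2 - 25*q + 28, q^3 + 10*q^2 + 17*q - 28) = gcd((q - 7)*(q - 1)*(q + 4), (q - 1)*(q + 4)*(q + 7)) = q^2 + 3*q - 4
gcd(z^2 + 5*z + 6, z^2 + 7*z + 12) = z + 3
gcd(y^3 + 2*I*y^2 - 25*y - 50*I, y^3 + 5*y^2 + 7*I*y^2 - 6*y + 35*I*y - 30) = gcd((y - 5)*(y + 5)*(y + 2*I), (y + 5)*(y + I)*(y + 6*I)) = y + 5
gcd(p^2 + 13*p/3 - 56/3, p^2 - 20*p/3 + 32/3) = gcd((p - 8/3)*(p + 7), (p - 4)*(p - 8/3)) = p - 8/3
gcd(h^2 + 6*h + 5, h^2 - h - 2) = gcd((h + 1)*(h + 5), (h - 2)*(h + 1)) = h + 1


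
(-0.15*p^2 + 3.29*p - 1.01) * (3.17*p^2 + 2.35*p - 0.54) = -0.4755*p^4 + 10.0768*p^3 + 4.6108*p^2 - 4.1501*p + 0.5454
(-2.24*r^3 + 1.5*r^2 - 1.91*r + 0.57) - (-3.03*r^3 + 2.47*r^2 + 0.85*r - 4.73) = 0.79*r^3 - 0.97*r^2 - 2.76*r + 5.3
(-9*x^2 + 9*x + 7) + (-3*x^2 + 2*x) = -12*x^2 + 11*x + 7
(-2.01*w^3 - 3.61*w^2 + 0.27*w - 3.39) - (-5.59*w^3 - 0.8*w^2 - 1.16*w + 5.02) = 3.58*w^3 - 2.81*w^2 + 1.43*w - 8.41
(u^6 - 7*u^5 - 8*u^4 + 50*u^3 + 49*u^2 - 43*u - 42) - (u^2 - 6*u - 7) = u^6 - 7*u^5 - 8*u^4 + 50*u^3 + 48*u^2 - 37*u - 35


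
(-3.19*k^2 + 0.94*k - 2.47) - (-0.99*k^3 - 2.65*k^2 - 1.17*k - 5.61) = 0.99*k^3 - 0.54*k^2 + 2.11*k + 3.14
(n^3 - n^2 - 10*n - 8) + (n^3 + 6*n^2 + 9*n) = 2*n^3 + 5*n^2 - n - 8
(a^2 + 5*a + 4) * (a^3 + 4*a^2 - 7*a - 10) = a^5 + 9*a^4 + 17*a^3 - 29*a^2 - 78*a - 40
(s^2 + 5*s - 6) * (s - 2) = s^3 + 3*s^2 - 16*s + 12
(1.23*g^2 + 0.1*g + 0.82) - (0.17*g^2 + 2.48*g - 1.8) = 1.06*g^2 - 2.38*g + 2.62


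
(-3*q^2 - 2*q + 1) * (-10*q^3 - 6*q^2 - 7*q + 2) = 30*q^5 + 38*q^4 + 23*q^3 + 2*q^2 - 11*q + 2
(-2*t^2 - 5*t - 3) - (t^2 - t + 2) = -3*t^2 - 4*t - 5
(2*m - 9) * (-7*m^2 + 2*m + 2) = -14*m^3 + 67*m^2 - 14*m - 18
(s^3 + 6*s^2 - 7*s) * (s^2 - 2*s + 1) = s^5 + 4*s^4 - 18*s^3 + 20*s^2 - 7*s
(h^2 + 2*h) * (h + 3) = h^3 + 5*h^2 + 6*h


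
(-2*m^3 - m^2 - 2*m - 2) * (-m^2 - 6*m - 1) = 2*m^5 + 13*m^4 + 10*m^3 + 15*m^2 + 14*m + 2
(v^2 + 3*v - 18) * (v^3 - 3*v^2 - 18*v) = v^5 - 45*v^3 + 324*v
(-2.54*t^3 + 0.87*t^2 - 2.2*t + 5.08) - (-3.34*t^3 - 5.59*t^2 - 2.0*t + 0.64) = 0.8*t^3 + 6.46*t^2 - 0.2*t + 4.44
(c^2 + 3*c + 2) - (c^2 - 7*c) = 10*c + 2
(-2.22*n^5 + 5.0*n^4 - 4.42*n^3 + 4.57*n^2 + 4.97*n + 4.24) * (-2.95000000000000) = 6.549*n^5 - 14.75*n^4 + 13.039*n^3 - 13.4815*n^2 - 14.6615*n - 12.508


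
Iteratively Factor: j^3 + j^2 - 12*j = (j + 4)*(j^2 - 3*j) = (j - 3)*(j + 4)*(j)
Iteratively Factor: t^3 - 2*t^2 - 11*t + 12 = (t - 1)*(t^2 - t - 12) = (t - 4)*(t - 1)*(t + 3)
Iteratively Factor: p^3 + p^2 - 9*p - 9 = (p + 1)*(p^2 - 9) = (p - 3)*(p + 1)*(p + 3)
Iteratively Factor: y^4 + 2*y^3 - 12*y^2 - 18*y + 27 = (y + 3)*(y^3 - y^2 - 9*y + 9) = (y + 3)^2*(y^2 - 4*y + 3) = (y - 1)*(y + 3)^2*(y - 3)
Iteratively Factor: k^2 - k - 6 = (k - 3)*(k + 2)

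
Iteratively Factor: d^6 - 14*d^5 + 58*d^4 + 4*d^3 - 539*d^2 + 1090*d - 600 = (d - 1)*(d^5 - 13*d^4 + 45*d^3 + 49*d^2 - 490*d + 600) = (d - 5)*(d - 1)*(d^4 - 8*d^3 + 5*d^2 + 74*d - 120) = (d - 5)*(d - 4)*(d - 1)*(d^3 - 4*d^2 - 11*d + 30) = (d - 5)*(d - 4)*(d - 2)*(d - 1)*(d^2 - 2*d - 15) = (d - 5)^2*(d - 4)*(d - 2)*(d - 1)*(d + 3)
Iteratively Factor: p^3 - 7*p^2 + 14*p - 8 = (p - 2)*(p^2 - 5*p + 4) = (p - 4)*(p - 2)*(p - 1)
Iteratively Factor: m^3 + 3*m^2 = (m)*(m^2 + 3*m) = m*(m + 3)*(m)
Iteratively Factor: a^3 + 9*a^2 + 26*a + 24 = (a + 2)*(a^2 + 7*a + 12) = (a + 2)*(a + 3)*(a + 4)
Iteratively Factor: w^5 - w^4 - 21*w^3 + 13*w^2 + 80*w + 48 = (w + 4)*(w^4 - 5*w^3 - w^2 + 17*w + 12) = (w + 1)*(w + 4)*(w^3 - 6*w^2 + 5*w + 12) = (w - 3)*(w + 1)*(w + 4)*(w^2 - 3*w - 4) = (w - 4)*(w - 3)*(w + 1)*(w + 4)*(w + 1)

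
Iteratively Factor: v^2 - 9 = (v + 3)*(v - 3)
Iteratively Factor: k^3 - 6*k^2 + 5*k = (k - 1)*(k^2 - 5*k) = k*(k - 1)*(k - 5)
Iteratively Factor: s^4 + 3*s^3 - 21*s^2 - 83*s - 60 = (s - 5)*(s^3 + 8*s^2 + 19*s + 12) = (s - 5)*(s + 3)*(s^2 + 5*s + 4) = (s - 5)*(s + 1)*(s + 3)*(s + 4)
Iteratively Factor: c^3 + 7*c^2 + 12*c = (c + 4)*(c^2 + 3*c) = (c + 3)*(c + 4)*(c)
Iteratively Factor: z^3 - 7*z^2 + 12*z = (z - 3)*(z^2 - 4*z) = (z - 4)*(z - 3)*(z)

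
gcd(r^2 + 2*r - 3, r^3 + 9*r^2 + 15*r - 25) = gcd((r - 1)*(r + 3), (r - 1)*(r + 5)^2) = r - 1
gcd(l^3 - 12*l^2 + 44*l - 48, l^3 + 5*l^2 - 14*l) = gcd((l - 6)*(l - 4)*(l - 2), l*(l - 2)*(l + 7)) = l - 2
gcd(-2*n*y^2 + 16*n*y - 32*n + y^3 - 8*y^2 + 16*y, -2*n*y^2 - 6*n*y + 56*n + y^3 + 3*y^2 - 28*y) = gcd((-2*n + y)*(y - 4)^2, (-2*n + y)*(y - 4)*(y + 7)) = -2*n*y + 8*n + y^2 - 4*y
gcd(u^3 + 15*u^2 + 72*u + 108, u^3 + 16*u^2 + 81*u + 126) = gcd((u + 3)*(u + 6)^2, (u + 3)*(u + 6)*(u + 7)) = u^2 + 9*u + 18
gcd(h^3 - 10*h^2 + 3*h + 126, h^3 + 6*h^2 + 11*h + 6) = h + 3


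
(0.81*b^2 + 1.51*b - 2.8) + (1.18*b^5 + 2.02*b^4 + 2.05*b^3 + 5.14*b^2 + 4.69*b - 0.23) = 1.18*b^5 + 2.02*b^4 + 2.05*b^3 + 5.95*b^2 + 6.2*b - 3.03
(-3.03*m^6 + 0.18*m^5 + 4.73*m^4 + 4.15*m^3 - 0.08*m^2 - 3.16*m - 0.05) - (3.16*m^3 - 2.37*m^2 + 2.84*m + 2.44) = -3.03*m^6 + 0.18*m^5 + 4.73*m^4 + 0.99*m^3 + 2.29*m^2 - 6.0*m - 2.49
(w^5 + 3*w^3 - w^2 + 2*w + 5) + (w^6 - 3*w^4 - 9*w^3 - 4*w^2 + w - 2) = w^6 + w^5 - 3*w^4 - 6*w^3 - 5*w^2 + 3*w + 3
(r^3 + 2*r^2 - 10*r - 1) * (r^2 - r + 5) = r^5 + r^4 - 7*r^3 + 19*r^2 - 49*r - 5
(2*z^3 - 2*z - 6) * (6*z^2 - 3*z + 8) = 12*z^5 - 6*z^4 + 4*z^3 - 30*z^2 + 2*z - 48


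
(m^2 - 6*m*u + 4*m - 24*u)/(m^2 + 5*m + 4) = (m - 6*u)/(m + 1)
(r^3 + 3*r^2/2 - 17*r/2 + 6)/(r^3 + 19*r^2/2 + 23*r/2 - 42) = (r - 1)/(r + 7)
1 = 1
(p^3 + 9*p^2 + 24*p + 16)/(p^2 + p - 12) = (p^2 + 5*p + 4)/(p - 3)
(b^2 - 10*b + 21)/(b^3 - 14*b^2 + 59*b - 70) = (b - 3)/(b^2 - 7*b + 10)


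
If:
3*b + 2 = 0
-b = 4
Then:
No Solution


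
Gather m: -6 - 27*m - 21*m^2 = -21*m^2 - 27*m - 6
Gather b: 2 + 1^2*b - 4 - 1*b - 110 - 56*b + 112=-56*b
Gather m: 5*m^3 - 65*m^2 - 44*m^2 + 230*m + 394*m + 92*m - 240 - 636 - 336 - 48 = 5*m^3 - 109*m^2 + 716*m - 1260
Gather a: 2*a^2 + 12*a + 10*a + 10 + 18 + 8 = 2*a^2 + 22*a + 36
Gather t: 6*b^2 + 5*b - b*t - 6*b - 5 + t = 6*b^2 - b + t*(1 - b) - 5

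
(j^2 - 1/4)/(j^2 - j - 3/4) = (2*j - 1)/(2*j - 3)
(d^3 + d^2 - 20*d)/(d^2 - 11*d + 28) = d*(d + 5)/(d - 7)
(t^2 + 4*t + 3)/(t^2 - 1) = (t + 3)/(t - 1)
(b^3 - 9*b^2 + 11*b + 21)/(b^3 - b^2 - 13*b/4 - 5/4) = 4*(b^2 - 10*b + 21)/(4*b^2 - 8*b - 5)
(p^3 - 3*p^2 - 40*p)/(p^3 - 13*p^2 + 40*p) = (p + 5)/(p - 5)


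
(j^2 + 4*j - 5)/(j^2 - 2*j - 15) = (-j^2 - 4*j + 5)/(-j^2 + 2*j + 15)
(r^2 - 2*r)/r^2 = (r - 2)/r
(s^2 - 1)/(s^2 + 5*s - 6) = (s + 1)/(s + 6)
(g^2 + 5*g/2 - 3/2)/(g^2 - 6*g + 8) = (2*g^2 + 5*g - 3)/(2*(g^2 - 6*g + 8))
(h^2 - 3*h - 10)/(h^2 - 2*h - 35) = (-h^2 + 3*h + 10)/(-h^2 + 2*h + 35)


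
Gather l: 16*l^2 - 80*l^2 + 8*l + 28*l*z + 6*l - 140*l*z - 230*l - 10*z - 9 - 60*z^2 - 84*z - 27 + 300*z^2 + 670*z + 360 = -64*l^2 + l*(-112*z - 216) + 240*z^2 + 576*z + 324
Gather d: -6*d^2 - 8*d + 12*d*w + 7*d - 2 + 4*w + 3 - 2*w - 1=-6*d^2 + d*(12*w - 1) + 2*w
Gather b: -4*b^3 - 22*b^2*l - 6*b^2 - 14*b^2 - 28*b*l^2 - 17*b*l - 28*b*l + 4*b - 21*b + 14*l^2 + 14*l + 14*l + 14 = -4*b^3 + b^2*(-22*l - 20) + b*(-28*l^2 - 45*l - 17) + 14*l^2 + 28*l + 14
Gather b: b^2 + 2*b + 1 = b^2 + 2*b + 1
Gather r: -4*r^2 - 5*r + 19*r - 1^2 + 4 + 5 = -4*r^2 + 14*r + 8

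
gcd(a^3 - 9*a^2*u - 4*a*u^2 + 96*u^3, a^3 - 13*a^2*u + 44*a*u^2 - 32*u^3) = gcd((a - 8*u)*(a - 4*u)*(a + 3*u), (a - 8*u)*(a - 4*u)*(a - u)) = a^2 - 12*a*u + 32*u^2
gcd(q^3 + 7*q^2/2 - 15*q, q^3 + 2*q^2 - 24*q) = q^2 + 6*q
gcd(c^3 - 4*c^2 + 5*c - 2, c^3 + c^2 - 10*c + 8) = c^2 - 3*c + 2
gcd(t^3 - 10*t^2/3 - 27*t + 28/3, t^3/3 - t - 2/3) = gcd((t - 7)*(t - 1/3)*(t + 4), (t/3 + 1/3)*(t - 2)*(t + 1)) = 1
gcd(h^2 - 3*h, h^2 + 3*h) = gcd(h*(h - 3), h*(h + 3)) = h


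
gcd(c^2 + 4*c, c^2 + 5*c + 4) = c + 4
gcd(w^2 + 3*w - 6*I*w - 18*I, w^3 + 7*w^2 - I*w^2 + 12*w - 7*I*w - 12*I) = w + 3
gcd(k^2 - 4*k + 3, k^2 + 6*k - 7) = k - 1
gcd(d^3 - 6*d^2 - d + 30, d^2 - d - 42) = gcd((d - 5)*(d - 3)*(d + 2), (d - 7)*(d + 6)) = 1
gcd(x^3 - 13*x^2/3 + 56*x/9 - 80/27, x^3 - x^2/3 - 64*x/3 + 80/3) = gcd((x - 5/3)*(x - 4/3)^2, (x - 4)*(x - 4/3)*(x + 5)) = x - 4/3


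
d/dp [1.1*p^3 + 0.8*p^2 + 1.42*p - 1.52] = 3.3*p^2 + 1.6*p + 1.42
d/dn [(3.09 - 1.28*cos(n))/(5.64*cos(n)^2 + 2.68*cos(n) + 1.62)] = (-7.2192*cos(n)^2 + 34.8552*cos(n) + 10.3548)*sin(n)/(31.8096*cos(n)^4 + 30.2304*cos(n)^3 + 25.456*cos(n)^2 + 8.6832*cos(n) + 2.6244)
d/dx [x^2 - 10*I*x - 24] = 2*x - 10*I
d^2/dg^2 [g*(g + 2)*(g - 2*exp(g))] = -2*g^2*exp(g) - 12*g*exp(g) + 6*g - 12*exp(g) + 4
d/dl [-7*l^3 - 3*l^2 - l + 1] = -21*l^2 - 6*l - 1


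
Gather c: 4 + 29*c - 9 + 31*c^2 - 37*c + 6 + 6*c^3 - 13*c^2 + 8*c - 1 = 6*c^3 + 18*c^2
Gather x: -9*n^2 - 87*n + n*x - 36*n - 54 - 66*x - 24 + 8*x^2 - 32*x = -9*n^2 - 123*n + 8*x^2 + x*(n - 98) - 78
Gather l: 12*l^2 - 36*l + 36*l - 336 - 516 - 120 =12*l^2 - 972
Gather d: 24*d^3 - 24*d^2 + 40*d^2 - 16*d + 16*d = 24*d^3 + 16*d^2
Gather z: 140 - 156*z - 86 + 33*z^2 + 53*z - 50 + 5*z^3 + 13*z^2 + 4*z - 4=5*z^3 + 46*z^2 - 99*z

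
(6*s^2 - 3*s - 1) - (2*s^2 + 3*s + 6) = 4*s^2 - 6*s - 7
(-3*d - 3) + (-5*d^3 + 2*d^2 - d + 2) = -5*d^3 + 2*d^2 - 4*d - 1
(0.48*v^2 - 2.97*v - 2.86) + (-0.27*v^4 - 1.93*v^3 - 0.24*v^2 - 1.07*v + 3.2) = -0.27*v^4 - 1.93*v^3 + 0.24*v^2 - 4.04*v + 0.34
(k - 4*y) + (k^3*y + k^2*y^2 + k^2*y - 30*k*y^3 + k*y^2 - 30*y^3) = k^3*y + k^2*y^2 + k^2*y - 30*k*y^3 + k*y^2 + k - 30*y^3 - 4*y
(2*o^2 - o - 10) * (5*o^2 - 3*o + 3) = 10*o^4 - 11*o^3 - 41*o^2 + 27*o - 30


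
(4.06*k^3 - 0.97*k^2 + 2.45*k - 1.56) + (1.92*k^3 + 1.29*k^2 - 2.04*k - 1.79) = 5.98*k^3 + 0.32*k^2 + 0.41*k - 3.35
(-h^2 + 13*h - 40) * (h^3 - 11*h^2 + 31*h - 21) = -h^5 + 24*h^4 - 214*h^3 + 864*h^2 - 1513*h + 840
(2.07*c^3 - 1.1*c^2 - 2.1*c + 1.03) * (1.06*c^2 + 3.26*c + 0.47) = 2.1942*c^5 + 5.5822*c^4 - 4.8391*c^3 - 6.2712*c^2 + 2.3708*c + 0.4841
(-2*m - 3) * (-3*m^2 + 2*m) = 6*m^3 + 5*m^2 - 6*m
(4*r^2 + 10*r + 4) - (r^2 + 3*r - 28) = 3*r^2 + 7*r + 32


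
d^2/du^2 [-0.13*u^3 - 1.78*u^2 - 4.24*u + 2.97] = -0.78*u - 3.56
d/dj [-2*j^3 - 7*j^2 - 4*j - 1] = -6*j^2 - 14*j - 4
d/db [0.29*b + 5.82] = 0.290000000000000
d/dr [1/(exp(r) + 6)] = -exp(r)/(exp(r) + 6)^2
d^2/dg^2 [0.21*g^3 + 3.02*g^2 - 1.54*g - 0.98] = 1.26*g + 6.04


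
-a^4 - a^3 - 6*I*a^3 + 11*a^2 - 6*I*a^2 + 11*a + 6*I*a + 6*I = (a + 2*I)*(a + 3*I)*(-I*a + 1)*(-I*a - I)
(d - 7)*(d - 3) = d^2 - 10*d + 21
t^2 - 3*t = t*(t - 3)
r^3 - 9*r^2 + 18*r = r*(r - 6)*(r - 3)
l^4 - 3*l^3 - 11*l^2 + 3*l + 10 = (l - 5)*(l - 1)*(l + 1)*(l + 2)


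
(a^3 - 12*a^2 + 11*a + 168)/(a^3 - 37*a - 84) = (a - 8)/(a + 4)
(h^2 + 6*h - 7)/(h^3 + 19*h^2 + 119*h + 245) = (h - 1)/(h^2 + 12*h + 35)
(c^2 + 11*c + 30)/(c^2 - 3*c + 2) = (c^2 + 11*c + 30)/(c^2 - 3*c + 2)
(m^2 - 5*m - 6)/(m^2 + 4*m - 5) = (m^2 - 5*m - 6)/(m^2 + 4*m - 5)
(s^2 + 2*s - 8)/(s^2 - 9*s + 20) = (s^2 + 2*s - 8)/(s^2 - 9*s + 20)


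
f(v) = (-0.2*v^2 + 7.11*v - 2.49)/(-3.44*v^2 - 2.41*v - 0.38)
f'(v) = (7.11 - 0.4*v)/(-3.44*v^2 - 2.41*v - 0.38) + (6.88*v + 2.41)*(-0.2*v^2 + 7.11*v - 2.49)/(-3.44*v^2 - 2.41*v - 0.38)^2 = (24.9404*v^2 - 16.9792*v - 8.7027)/(11.8336*v^4 + 16.5808*v^3 + 8.4225*v^2 + 1.8316*v + 0.1444)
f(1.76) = -0.62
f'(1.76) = 0.17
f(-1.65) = 2.56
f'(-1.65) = 2.62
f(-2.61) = 1.28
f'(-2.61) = 0.67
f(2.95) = -0.45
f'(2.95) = 0.11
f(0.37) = -0.07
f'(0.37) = -3.81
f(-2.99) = 1.07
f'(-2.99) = 0.46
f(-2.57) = 1.31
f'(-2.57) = 0.70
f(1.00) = -0.71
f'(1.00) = -0.02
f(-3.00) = 1.06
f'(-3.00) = 0.46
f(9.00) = -0.15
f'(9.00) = 0.02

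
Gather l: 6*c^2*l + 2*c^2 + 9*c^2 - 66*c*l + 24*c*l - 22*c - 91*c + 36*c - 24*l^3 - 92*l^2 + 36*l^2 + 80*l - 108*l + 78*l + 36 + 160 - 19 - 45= 11*c^2 - 77*c - 24*l^3 - 56*l^2 + l*(6*c^2 - 42*c + 50) + 132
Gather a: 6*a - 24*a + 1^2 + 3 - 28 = -18*a - 24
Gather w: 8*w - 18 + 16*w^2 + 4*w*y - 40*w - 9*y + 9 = 16*w^2 + w*(4*y - 32) - 9*y - 9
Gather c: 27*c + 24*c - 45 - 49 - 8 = 51*c - 102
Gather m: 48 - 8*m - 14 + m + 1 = 35 - 7*m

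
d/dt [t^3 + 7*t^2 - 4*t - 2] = 3*t^2 + 14*t - 4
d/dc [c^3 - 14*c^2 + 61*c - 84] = 3*c^2 - 28*c + 61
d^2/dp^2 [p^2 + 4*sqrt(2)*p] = 2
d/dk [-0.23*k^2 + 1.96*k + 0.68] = 1.96 - 0.46*k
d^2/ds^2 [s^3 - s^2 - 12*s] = 6*s - 2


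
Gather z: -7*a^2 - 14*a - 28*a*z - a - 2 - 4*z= -7*a^2 - 15*a + z*(-28*a - 4) - 2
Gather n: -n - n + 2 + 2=4 - 2*n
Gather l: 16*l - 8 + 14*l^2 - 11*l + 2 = 14*l^2 + 5*l - 6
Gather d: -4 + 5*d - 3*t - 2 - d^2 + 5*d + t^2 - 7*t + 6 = -d^2 + 10*d + t^2 - 10*t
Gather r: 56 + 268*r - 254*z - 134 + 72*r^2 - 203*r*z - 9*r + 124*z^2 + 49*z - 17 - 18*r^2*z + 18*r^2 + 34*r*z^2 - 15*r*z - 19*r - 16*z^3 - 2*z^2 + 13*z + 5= r^2*(90 - 18*z) + r*(34*z^2 - 218*z + 240) - 16*z^3 + 122*z^2 - 192*z - 90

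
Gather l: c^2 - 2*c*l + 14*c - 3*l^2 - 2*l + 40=c^2 + 14*c - 3*l^2 + l*(-2*c - 2) + 40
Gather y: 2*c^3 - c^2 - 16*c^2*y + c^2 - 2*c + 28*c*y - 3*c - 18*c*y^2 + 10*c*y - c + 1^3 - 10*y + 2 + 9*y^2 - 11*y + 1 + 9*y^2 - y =2*c^3 - 6*c + y^2*(18 - 18*c) + y*(-16*c^2 + 38*c - 22) + 4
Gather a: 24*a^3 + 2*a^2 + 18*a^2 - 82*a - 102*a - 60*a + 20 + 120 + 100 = 24*a^3 + 20*a^2 - 244*a + 240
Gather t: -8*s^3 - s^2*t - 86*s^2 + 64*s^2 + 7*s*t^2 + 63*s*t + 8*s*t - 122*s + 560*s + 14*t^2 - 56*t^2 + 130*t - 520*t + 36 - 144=-8*s^3 - 22*s^2 + 438*s + t^2*(7*s - 42) + t*(-s^2 + 71*s - 390) - 108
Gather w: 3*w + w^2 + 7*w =w^2 + 10*w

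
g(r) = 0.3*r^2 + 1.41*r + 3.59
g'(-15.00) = -7.59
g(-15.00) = 49.94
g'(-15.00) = -7.59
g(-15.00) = 49.94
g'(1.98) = 2.60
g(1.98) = 7.56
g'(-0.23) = 1.27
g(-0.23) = 3.28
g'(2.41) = 2.86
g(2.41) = 8.73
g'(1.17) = 2.11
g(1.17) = 5.65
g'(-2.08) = 0.16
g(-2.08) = 1.96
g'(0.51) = 1.72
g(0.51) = 4.39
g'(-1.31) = 0.62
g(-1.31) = 2.26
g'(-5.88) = -2.12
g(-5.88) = 5.67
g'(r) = 0.6*r + 1.41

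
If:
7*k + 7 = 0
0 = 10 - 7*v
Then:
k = -1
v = 10/7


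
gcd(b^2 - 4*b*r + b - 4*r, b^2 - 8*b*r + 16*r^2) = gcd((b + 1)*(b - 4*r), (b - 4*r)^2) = -b + 4*r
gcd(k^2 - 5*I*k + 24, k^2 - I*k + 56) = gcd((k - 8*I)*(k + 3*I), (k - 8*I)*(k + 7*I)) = k - 8*I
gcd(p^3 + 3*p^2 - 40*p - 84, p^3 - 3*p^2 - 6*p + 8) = p + 2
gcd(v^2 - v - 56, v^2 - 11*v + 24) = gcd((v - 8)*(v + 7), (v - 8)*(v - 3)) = v - 8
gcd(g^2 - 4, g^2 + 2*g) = g + 2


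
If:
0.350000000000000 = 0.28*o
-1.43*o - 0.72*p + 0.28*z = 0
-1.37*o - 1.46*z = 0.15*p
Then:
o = 1.25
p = -2.83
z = -0.88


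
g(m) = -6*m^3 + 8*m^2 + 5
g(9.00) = -3721.00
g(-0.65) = 10.03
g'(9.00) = -1314.00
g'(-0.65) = -18.00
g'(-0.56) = -14.60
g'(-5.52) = -636.79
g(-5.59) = 1303.05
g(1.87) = -6.26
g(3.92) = -233.49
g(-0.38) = 6.48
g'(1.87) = -33.02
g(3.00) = -85.00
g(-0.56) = 8.56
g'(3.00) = -114.00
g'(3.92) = -213.88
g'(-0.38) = -8.68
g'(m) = -18*m^2 + 16*m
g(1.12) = 6.61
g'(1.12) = -4.66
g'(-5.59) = -651.91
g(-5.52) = 1257.94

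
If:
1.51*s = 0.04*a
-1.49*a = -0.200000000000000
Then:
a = 0.13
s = 0.00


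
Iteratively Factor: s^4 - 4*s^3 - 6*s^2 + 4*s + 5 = (s - 1)*(s^3 - 3*s^2 - 9*s - 5) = (s - 1)*(s + 1)*(s^2 - 4*s - 5) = (s - 5)*(s - 1)*(s + 1)*(s + 1)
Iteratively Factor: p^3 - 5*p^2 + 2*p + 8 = (p - 4)*(p^2 - p - 2) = (p - 4)*(p - 2)*(p + 1)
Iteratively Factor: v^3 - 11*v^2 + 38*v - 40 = (v - 4)*(v^2 - 7*v + 10) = (v - 5)*(v - 4)*(v - 2)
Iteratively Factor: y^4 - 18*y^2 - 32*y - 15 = (y + 1)*(y^3 - y^2 - 17*y - 15) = (y + 1)^2*(y^2 - 2*y - 15) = (y + 1)^2*(y + 3)*(y - 5)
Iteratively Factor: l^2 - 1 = (l - 1)*(l + 1)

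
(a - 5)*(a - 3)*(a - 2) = a^3 - 10*a^2 + 31*a - 30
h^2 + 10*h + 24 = (h + 4)*(h + 6)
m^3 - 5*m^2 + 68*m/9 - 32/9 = (m - 8/3)*(m - 4/3)*(m - 1)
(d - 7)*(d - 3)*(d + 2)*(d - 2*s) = d^4 - 2*d^3*s - 8*d^3 + 16*d^2*s + d^2 - 2*d*s + 42*d - 84*s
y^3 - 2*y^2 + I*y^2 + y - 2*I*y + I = (y - 1)^2*(y + I)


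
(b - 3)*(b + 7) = b^2 + 4*b - 21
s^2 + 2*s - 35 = (s - 5)*(s + 7)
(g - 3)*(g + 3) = g^2 - 9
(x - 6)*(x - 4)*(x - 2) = x^3 - 12*x^2 + 44*x - 48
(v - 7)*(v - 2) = v^2 - 9*v + 14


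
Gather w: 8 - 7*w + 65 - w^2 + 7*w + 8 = 81 - w^2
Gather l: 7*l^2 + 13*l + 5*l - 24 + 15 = 7*l^2 + 18*l - 9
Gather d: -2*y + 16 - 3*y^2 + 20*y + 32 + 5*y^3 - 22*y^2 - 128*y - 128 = 5*y^3 - 25*y^2 - 110*y - 80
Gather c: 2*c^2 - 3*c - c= 2*c^2 - 4*c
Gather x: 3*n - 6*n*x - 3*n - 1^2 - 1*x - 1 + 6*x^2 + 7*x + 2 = 6*x^2 + x*(6 - 6*n)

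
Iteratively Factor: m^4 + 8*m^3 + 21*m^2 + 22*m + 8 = (m + 1)*(m^3 + 7*m^2 + 14*m + 8) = (m + 1)*(m + 4)*(m^2 + 3*m + 2) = (m + 1)^2*(m + 4)*(m + 2)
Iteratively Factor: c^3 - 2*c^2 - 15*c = (c + 3)*(c^2 - 5*c) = (c - 5)*(c + 3)*(c)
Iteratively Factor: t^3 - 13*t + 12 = (t - 1)*(t^2 + t - 12) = (t - 3)*(t - 1)*(t + 4)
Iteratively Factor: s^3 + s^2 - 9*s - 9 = (s - 3)*(s^2 + 4*s + 3) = (s - 3)*(s + 3)*(s + 1)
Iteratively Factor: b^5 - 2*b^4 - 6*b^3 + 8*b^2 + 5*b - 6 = (b - 1)*(b^4 - b^3 - 7*b^2 + b + 6) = (b - 1)*(b + 1)*(b^3 - 2*b^2 - 5*b + 6) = (b - 3)*(b - 1)*(b + 1)*(b^2 + b - 2) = (b - 3)*(b - 1)*(b + 1)*(b + 2)*(b - 1)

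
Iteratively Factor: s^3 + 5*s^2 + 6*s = (s + 3)*(s^2 + 2*s) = s*(s + 3)*(s + 2)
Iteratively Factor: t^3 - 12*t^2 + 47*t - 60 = (t - 4)*(t^2 - 8*t + 15) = (t - 4)*(t - 3)*(t - 5)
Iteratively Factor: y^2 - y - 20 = (y + 4)*(y - 5)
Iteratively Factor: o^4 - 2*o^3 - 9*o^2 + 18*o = (o + 3)*(o^3 - 5*o^2 + 6*o) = o*(o + 3)*(o^2 - 5*o + 6) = o*(o - 3)*(o + 3)*(o - 2)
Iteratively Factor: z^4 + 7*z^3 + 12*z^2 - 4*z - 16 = (z + 4)*(z^3 + 3*z^2 - 4) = (z - 1)*(z + 4)*(z^2 + 4*z + 4) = (z - 1)*(z + 2)*(z + 4)*(z + 2)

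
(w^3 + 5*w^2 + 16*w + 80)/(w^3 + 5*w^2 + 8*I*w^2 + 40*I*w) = (w^2 + 16)/(w*(w + 8*I))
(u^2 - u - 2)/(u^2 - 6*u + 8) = (u + 1)/(u - 4)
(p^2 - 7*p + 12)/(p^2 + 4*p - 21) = (p - 4)/(p + 7)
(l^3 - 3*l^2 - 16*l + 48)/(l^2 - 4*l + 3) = (l^2 - 16)/(l - 1)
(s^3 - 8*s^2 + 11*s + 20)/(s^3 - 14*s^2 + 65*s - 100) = (s + 1)/(s - 5)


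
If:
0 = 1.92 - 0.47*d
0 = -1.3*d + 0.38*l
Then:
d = 4.09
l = 13.98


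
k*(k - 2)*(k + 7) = k^3 + 5*k^2 - 14*k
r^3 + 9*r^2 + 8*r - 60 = (r - 2)*(r + 5)*(r + 6)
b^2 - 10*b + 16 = (b - 8)*(b - 2)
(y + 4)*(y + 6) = y^2 + 10*y + 24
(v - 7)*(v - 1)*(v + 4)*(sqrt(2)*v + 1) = sqrt(2)*v^4 - 4*sqrt(2)*v^3 + v^3 - 25*sqrt(2)*v^2 - 4*v^2 - 25*v + 28*sqrt(2)*v + 28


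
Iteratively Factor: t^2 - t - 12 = (t + 3)*(t - 4)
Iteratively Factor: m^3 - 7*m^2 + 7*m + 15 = (m - 3)*(m^2 - 4*m - 5) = (m - 5)*(m - 3)*(m + 1)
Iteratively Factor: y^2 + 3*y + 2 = (y + 1)*(y + 2)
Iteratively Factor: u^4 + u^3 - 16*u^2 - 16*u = (u - 4)*(u^3 + 5*u^2 + 4*u) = (u - 4)*(u + 4)*(u^2 + u) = u*(u - 4)*(u + 4)*(u + 1)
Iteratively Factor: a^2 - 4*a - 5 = (a - 5)*(a + 1)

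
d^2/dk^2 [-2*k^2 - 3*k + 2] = -4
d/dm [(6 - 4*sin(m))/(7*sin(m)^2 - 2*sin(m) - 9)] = 4*(7*sin(m)^2 - 21*sin(m) + 12)*cos(m)/((sin(m) + 1)^2*(7*sin(m) - 9)^2)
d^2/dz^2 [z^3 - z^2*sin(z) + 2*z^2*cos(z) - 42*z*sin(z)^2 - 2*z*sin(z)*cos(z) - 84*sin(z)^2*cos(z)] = z^2*sin(z) - 2*z^2*cos(z) - 8*z*sin(z) + 4*z*sin(2*z) - 4*z*cos(z) - 84*z*cos(2*z) + 6*z - 2*sin(z) - 84*sin(2*z) + 25*cos(z) - 4*cos(2*z) - 189*cos(3*z)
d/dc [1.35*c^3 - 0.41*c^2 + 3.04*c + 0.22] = 4.05*c^2 - 0.82*c + 3.04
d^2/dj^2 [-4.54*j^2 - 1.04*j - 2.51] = -9.08000000000000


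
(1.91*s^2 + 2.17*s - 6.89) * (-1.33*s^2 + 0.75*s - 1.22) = -2.5403*s^4 - 1.4536*s^3 + 8.461*s^2 - 7.8149*s + 8.4058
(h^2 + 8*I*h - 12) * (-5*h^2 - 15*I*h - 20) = -5*h^4 - 55*I*h^3 + 160*h^2 + 20*I*h + 240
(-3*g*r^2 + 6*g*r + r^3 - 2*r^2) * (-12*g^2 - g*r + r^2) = 36*g^3*r^2 - 72*g^3*r - 9*g^2*r^3 + 18*g^2*r^2 - 4*g*r^4 + 8*g*r^3 + r^5 - 2*r^4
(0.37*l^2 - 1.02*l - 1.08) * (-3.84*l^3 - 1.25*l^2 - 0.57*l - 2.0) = -1.4208*l^5 + 3.4543*l^4 + 5.2113*l^3 + 1.1914*l^2 + 2.6556*l + 2.16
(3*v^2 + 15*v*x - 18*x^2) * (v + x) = 3*v^3 + 18*v^2*x - 3*v*x^2 - 18*x^3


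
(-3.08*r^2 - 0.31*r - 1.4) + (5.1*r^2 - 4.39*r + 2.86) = 2.02*r^2 - 4.7*r + 1.46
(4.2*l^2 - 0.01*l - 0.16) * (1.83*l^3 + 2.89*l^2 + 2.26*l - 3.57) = 7.686*l^5 + 12.1197*l^4 + 9.1703*l^3 - 15.479*l^2 - 0.3259*l + 0.5712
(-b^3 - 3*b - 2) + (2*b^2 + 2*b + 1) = -b^3 + 2*b^2 - b - 1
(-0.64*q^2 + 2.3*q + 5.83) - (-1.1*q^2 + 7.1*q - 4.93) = 0.46*q^2 - 4.8*q + 10.76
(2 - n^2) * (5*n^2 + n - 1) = -5*n^4 - n^3 + 11*n^2 + 2*n - 2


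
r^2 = r^2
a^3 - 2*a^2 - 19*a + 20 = (a - 5)*(a - 1)*(a + 4)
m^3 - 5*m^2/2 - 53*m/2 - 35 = (m - 7)*(m + 2)*(m + 5/2)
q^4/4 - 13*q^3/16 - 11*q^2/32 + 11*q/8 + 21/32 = (q/2 + 1/4)*(q/2 + 1/2)*(q - 3)*(q - 7/4)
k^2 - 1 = (k - 1)*(k + 1)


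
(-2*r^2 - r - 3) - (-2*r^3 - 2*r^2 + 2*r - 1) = 2*r^3 - 3*r - 2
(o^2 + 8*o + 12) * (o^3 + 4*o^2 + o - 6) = o^5 + 12*o^4 + 45*o^3 + 50*o^2 - 36*o - 72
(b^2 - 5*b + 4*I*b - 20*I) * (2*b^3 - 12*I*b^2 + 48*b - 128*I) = 2*b^5 - 10*b^4 - 4*I*b^4 + 96*b^3 + 20*I*b^3 - 480*b^2 + 64*I*b^2 + 512*b - 320*I*b - 2560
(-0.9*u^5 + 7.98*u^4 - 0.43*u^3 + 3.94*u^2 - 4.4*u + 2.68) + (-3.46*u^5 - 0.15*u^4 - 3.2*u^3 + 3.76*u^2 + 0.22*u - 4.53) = -4.36*u^5 + 7.83*u^4 - 3.63*u^3 + 7.7*u^2 - 4.18*u - 1.85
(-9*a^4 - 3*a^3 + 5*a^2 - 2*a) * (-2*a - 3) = 18*a^5 + 33*a^4 - a^3 - 11*a^2 + 6*a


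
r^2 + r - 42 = (r - 6)*(r + 7)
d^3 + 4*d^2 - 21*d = d*(d - 3)*(d + 7)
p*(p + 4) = p^2 + 4*p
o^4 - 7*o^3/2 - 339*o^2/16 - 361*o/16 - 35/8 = (o - 7)*(o + 1/4)*(o + 5/4)*(o + 2)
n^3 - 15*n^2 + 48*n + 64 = (n - 8)^2*(n + 1)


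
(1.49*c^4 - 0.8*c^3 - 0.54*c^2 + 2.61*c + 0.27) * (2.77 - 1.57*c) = -2.3393*c^5 + 5.3833*c^4 - 1.3682*c^3 - 5.5935*c^2 + 6.8058*c + 0.7479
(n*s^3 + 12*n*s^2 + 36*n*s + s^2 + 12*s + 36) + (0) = n*s^3 + 12*n*s^2 + 36*n*s + s^2 + 12*s + 36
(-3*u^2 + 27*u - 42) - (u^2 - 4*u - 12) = -4*u^2 + 31*u - 30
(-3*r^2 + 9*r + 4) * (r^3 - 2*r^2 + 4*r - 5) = -3*r^5 + 15*r^4 - 26*r^3 + 43*r^2 - 29*r - 20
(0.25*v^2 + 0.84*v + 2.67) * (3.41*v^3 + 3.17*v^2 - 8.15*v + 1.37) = 0.8525*v^5 + 3.6569*v^4 + 9.73*v^3 + 1.9604*v^2 - 20.6097*v + 3.6579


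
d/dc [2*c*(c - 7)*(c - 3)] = 6*c^2 - 40*c + 42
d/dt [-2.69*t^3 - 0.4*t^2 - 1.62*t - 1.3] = -8.07*t^2 - 0.8*t - 1.62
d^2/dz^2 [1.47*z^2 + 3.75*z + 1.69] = 2.94000000000000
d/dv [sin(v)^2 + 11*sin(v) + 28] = (2*sin(v) + 11)*cos(v)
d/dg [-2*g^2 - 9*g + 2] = -4*g - 9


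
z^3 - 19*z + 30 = (z - 3)*(z - 2)*(z + 5)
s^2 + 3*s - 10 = (s - 2)*(s + 5)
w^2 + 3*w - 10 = (w - 2)*(w + 5)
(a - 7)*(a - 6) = a^2 - 13*a + 42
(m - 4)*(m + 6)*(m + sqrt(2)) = m^3 + sqrt(2)*m^2 + 2*m^2 - 24*m + 2*sqrt(2)*m - 24*sqrt(2)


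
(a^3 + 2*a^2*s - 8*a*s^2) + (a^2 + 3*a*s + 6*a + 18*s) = a^3 + 2*a^2*s + a^2 - 8*a*s^2 + 3*a*s + 6*a + 18*s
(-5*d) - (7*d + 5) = -12*d - 5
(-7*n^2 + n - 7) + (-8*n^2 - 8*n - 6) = -15*n^2 - 7*n - 13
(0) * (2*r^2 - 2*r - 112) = 0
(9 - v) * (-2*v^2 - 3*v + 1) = 2*v^3 - 15*v^2 - 28*v + 9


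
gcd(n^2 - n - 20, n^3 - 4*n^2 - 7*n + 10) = n - 5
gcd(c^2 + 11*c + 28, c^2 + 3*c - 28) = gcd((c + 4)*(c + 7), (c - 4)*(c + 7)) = c + 7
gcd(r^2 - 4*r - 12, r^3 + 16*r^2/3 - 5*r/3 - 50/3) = r + 2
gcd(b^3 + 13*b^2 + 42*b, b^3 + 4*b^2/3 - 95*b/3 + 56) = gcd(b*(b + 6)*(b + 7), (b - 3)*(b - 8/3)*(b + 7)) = b + 7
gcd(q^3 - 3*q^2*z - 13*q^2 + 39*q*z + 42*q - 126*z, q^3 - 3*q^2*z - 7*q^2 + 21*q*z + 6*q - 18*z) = -q^2 + 3*q*z + 6*q - 18*z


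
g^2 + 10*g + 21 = (g + 3)*(g + 7)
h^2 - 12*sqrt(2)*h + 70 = (h - 7*sqrt(2))*(h - 5*sqrt(2))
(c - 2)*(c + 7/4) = c^2 - c/4 - 7/2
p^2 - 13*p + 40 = (p - 8)*(p - 5)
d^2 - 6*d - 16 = (d - 8)*(d + 2)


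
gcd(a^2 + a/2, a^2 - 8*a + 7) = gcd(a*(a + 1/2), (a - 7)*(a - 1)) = 1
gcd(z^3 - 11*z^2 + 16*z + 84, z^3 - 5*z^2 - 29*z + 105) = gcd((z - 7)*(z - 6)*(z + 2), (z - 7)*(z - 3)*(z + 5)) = z - 7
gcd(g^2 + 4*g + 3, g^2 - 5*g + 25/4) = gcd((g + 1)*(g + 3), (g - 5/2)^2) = 1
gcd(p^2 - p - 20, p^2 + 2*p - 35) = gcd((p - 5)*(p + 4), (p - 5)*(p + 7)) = p - 5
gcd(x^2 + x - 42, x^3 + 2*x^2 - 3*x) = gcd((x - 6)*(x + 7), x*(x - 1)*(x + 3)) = 1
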